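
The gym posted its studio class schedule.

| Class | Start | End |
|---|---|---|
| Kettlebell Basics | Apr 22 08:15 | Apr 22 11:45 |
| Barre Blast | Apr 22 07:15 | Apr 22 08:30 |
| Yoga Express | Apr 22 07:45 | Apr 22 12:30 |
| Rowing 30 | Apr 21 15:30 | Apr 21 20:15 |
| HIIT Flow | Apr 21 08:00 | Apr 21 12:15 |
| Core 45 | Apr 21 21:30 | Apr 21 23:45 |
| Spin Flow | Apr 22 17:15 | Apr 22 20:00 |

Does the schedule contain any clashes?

Yes

Sorted by start: HIIT Flow, Rowing 30, Core 45, Barre Blast, Yoga Express, Kettlebell Basics, Spin Flow.
Rowing 30 starts after HIIT Flow ends, so HIIT Flow has no further overlaps.
Core 45 starts after Rowing 30 ends, so Rowing 30 has no further overlaps.
Barre Blast starts after Core 45 ends, so Core 45 has no further overlaps.
Yoga Express starts before Barre Blast ends → Barre Blast and Yoga Express overlap.
That's a conflict, so the schedule is not conflict-free.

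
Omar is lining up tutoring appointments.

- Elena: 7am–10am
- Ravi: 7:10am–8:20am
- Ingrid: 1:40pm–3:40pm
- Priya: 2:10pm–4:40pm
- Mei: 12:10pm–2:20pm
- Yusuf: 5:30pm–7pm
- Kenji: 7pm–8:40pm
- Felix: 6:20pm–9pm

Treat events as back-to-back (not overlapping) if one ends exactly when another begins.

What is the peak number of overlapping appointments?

Sort all start/end points and keep a running count:
7am start Elena → 1
7:10am start Ravi → 2
8:20am end Ravi → 1
10am end Elena → 0
12:10pm start Mei → 1
1:40pm start Ingrid → 2
2:10pm start Priya → 3
2:20pm end Mei → 2
3:40pm end Ingrid → 1
4:40pm end Priya → 0
5:30pm start Yusuf → 1
6:20pm start Felix → 2
7pm end Yusuf → 1
7pm start Kenji → 2
8:40pm end Kenji → 1
9pm end Felix → 0
Peak is 3, at 2:10pm (Ingrid, Mei, Priya).

3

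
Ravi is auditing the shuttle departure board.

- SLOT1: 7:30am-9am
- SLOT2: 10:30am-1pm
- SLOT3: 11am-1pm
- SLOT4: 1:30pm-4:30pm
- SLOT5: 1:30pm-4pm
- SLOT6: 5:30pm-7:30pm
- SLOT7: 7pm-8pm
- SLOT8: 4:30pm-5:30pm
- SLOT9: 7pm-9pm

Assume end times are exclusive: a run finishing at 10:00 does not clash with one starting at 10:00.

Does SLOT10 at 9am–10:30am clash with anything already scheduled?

SLOT1: ends 9am at or before SLOT10 starts 9am → clear.
SLOT2: starts 10:30am at or after SLOT10 ends 10:30am → clear.
SLOT3: starts 11am at or after SLOT10 ends 10:30am → clear.
SLOT4: starts 1:30pm at or after SLOT10 ends 10:30am → clear.
SLOT5: starts 1:30pm at or after SLOT10 ends 10:30am → clear.
SLOT8: starts 4:30pm at or after SLOT10 ends 10:30am → clear.
SLOT6: starts 5:30pm at or after SLOT10 ends 10:30am → clear.
SLOT7: starts 7pm at or after SLOT10 ends 10:30am → clear.
SLOT9: starts 7pm at or after SLOT10 ends 10:30am → clear.

No — it doesn't clash with anything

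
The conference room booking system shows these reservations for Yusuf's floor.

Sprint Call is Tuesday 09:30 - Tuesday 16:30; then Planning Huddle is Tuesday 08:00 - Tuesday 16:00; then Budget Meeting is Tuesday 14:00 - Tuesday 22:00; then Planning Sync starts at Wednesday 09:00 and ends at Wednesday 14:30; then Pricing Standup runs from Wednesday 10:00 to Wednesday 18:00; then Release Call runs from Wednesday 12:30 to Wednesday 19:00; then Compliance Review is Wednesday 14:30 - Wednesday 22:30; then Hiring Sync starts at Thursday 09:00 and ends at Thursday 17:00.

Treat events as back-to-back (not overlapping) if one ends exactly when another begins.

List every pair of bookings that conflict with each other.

Budget Meeting & Planning Huddle, Budget Meeting & Sprint Call, Compliance Review & Pricing Standup, Compliance Review & Release Call, Planning Huddle & Sprint Call, Planning Sync & Pricing Standup, Planning Sync & Release Call, Pricing Standup & Release Call

Sorted by start: Planning Huddle, Sprint Call, Budget Meeting, Planning Sync, Pricing Standup, Release Call, Compliance Review, Hiring Sync.
Sprint Call starts before Planning Huddle ends → Planning Huddle and Sprint Call overlap.
Budget Meeting starts before Planning Huddle ends → Planning Huddle and Budget Meeting overlap.
Planning Sync starts after Planning Huddle ends; Planning Huddle is clear from here.
Budget Meeting starts before Sprint Call ends → Sprint Call and Budget Meeting overlap.
Planning Sync starts after Sprint Call ends; Sprint Call is clear from here.
Planning Sync starts after Budget Meeting ends; Budget Meeting is clear from here.
Pricing Standup starts before Planning Sync ends → Planning Sync and Pricing Standup overlap.
Release Call starts before Planning Sync ends → Planning Sync and Release Call overlap.
Compliance Review starts exactly when Planning Sync ends (back-to-back, no overlap); Planning Sync is clear from here.
Release Call starts before Pricing Standup ends → Pricing Standup and Release Call overlap.
Compliance Review starts before Pricing Standup ends → Pricing Standup and Compliance Review overlap.
Hiring Sync starts after Pricing Standup ends.
Compliance Review starts before Release Call ends → Release Call and Compliance Review overlap.
Hiring Sync starts after Release Call ends.
Hiring Sync starts after Compliance Review ends.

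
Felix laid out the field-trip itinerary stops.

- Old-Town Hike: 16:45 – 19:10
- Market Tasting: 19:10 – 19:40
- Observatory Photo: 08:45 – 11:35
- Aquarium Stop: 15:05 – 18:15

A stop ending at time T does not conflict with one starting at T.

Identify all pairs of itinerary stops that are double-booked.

Aquarium Stop & Old-Town Hike

Sorted by start: Observatory Photo, Aquarium Stop, Old-Town Hike, Market Tasting.
Aquarium Stop starts after Observatory Photo ends — done with Observatory Photo.
Old-Town Hike starts before Aquarium Stop ends → Aquarium Stop and Old-Town Hike overlap.
Market Tasting starts after Aquarium Stop ends.
Market Tasting starts exactly when Old-Town Hike ends (back-to-back, no overlap).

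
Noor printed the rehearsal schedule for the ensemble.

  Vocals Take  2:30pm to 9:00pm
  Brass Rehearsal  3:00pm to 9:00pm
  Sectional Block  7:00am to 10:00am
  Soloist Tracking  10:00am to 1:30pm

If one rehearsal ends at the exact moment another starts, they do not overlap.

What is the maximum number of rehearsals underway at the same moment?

Sweep the timeline, counting +1 at each start and −1 at each end (ends before starts at a tie):
7:00am start Sectional Block → 1
10:00am end Sectional Block → 0
10:00am start Soloist Tracking → 1
1:30pm end Soloist Tracking → 0
2:30pm start Vocals Take → 1
3:00pm start Brass Rehearsal → 2
9:00pm end Brass Rehearsal → 1
9:00pm end Vocals Take → 0
Peak is 2, at 3:00pm (Brass Rehearsal, Vocals Take).

2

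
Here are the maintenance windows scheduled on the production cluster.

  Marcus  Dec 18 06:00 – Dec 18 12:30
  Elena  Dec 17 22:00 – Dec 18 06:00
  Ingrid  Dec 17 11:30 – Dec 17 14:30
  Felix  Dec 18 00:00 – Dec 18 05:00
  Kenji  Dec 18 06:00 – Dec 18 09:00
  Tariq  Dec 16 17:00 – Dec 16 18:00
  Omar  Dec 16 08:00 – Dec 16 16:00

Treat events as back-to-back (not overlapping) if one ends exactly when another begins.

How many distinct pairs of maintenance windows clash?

Sorted by start: Omar, Tariq, Ingrid, Elena, Felix, Marcus, Kenji.
Tariq starts after Omar ends; Omar is clear from here.
Ingrid starts after Tariq ends; Tariq is clear from here.
Elena starts after Ingrid ends; Ingrid is clear from here.
Felix starts before Elena ends → Elena and Felix overlap.
Marcus starts exactly when Elena ends (back-to-back, no overlap); Elena is clear from here.
Marcus starts after Felix ends; Felix is clear from here.
Kenji starts before Marcus ends → Marcus and Kenji overlap.
Overlapping pairs: Elena & Felix, Kenji & Marcus — 2 in total.

2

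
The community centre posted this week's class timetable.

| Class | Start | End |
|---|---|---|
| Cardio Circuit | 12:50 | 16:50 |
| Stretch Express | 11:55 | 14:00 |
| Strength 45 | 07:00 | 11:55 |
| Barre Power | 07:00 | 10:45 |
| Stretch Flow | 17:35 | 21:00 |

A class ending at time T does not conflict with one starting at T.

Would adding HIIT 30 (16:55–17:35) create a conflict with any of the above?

No — it doesn't clash with anything

Strength 45: ends 11:55 at or before HIIT 30 starts 16:55 → clear.
Barre Power: ends 10:45 at or before HIIT 30 starts 16:55 → clear.
Stretch Express: ends 14:00 at or before HIIT 30 starts 16:55 → clear.
Cardio Circuit: ends 16:50 at or before HIIT 30 starts 16:55 → clear.
Stretch Flow: starts 17:35 at or after HIIT 30 ends 17:35 → clear.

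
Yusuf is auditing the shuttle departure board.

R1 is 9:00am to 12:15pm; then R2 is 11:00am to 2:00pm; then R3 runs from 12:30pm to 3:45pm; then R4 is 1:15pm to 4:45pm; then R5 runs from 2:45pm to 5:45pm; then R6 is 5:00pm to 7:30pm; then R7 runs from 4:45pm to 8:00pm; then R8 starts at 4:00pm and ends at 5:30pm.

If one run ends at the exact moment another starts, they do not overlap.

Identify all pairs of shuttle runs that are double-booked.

Sorted by start: R1, R2, R3, R4, R5, R8, R7, R6.
R2 starts before R1 ends → R1 and R2 overlap.
R3 starts after R1 ends, so nothing later overlaps R1 either.
R3 starts before R2 ends → R2 and R3 overlap.
R4 starts before R2 ends → R2 and R4 overlap.
R5 starts after R2 ends, so nothing later overlaps R2 either.
R4 starts before R3 ends → R3 and R4 overlap.
R5 starts before R3 ends → R3 and R5 overlap.
R8 starts after R3 ends, so nothing later overlaps R3 either.
R5 starts before R4 ends → R4 and R5 overlap.
R8 starts before R4 ends → R4 and R8 overlap.
R7 starts exactly when R4 ends (back-to-back, no overlap), so nothing later overlaps R4 either.
R8 starts before R5 ends → R5 and R8 overlap.
R7 starts before R5 ends → R5 and R7 overlap.
R6 starts before R5 ends → R5 and R6 overlap.
R7 starts before R8 ends → R8 and R7 overlap.
R6 starts before R8 ends → R8 and R6 overlap.
R6 starts before R7 ends → R7 and R6 overlap.

R1 & R2, R2 & R3, R2 & R4, R3 & R4, R3 & R5, R4 & R5, R4 & R8, R5 & R6, R5 & R7, R5 & R8, R6 & R7, R6 & R8, R7 & R8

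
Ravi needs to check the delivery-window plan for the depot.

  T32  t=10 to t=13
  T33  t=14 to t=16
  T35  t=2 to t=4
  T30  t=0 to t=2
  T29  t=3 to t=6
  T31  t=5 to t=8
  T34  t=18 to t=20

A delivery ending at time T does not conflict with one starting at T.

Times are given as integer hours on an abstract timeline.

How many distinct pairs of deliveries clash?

Check each pair: they overlap iff neither finishes before the other starts.
Sorted by start: T30, T35, T29, T31, T32, T33, T34.
T35 starts exactly when T30 ends (back-to-back, no overlap), so T30 has no further overlaps.
T29 starts before T35 ends → T35 and T29 overlap.
T31 starts after T35 ends, so T35 has no further overlaps.
T31 starts before T29 ends → T29 and T31 overlap.
T32 starts after T29 ends, so T29 has no further overlaps.
T32 starts after T31 ends, so T31 has no further overlaps.
T33 starts after T32 ends, so T32 has no further overlaps.
T34 starts after T33 ends.
Overlapping pairs: T29 & T31, T29 & T35 — 2 in total.

2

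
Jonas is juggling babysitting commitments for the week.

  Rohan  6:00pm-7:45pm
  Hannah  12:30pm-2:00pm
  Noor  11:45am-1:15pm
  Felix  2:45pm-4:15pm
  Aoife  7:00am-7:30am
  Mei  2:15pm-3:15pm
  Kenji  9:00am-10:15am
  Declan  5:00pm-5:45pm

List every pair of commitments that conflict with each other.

Two intervals overlap when each starts before the other ends.
Sorted by start: Aoife, Kenji, Noor, Hannah, Mei, Felix, Declan, Rohan.
Kenji starts after Aoife ends; Aoife is clear from here.
Noor starts after Kenji ends; Kenji is clear from here.
Hannah starts before Noor ends → Noor and Hannah overlap.
Mei starts after Noor ends; Noor is clear from here.
Mei starts after Hannah ends; Hannah is clear from here.
Felix starts before Mei ends → Mei and Felix overlap.
Declan starts after Mei ends; Mei is clear from here.
Declan starts after Felix ends; Felix is clear from here.
Rohan starts after Declan ends.

Felix & Mei, Hannah & Noor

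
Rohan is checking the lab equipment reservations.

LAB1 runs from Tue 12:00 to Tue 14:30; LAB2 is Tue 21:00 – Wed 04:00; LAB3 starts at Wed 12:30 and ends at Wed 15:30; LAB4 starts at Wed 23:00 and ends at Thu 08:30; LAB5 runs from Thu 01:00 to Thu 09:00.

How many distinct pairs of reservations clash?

Sorted by start: LAB1, LAB2, LAB3, LAB4, LAB5.
LAB2 starts after LAB1 ends, so LAB1 has no further overlaps.
LAB3 starts after LAB2 ends, so LAB2 has no further overlaps.
LAB4 starts after LAB3 ends, so LAB3 has no further overlaps.
LAB5 starts before LAB4 ends → LAB4 and LAB5 overlap.
Overlapping pairs: LAB4 & LAB5 — 1 in total.

1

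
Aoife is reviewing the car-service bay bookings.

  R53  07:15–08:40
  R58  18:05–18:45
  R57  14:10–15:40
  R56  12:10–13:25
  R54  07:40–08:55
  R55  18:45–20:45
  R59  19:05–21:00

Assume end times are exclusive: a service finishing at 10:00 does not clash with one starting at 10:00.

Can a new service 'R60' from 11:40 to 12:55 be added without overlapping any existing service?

R53: ends 08:40 at or before R60 starts 11:40 → clear.
R54: ends 08:55 at or before R60 starts 11:40 → clear.
R56: starts 12:10 before R60 ends 12:55, and ends 13:25 after R60 starts 11:40 → overlap.
R57: starts 14:10 at or after R60 ends 12:55 → clear.
R58: starts 18:05 at or after R60 ends 12:55 → clear.
R55: starts 18:45 at or after R60 ends 12:55 → clear.
R59: starts 19:05 at or after R60 ends 12:55 → clear.
R60 overlaps R56.

No — it overlaps R56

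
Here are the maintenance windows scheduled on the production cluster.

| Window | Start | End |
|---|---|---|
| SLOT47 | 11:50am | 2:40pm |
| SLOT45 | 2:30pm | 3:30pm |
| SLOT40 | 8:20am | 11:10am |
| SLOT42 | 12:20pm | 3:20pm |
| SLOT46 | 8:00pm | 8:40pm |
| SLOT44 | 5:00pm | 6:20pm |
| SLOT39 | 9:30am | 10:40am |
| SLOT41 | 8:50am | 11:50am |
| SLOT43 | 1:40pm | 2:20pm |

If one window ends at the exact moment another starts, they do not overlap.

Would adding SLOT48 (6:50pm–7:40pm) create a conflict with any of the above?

No — it doesn't clash with anything

SLOT40: ends 11:10am at or before SLOT48 starts 6:50pm → clear.
SLOT41: ends 11:50am at or before SLOT48 starts 6:50pm → clear.
SLOT39: ends 10:40am at or before SLOT48 starts 6:50pm → clear.
SLOT47: ends 2:40pm at or before SLOT48 starts 6:50pm → clear.
SLOT42: ends 3:20pm at or before SLOT48 starts 6:50pm → clear.
SLOT43: ends 2:20pm at or before SLOT48 starts 6:50pm → clear.
SLOT45: ends 3:30pm at or before SLOT48 starts 6:50pm → clear.
SLOT44: ends 6:20pm at or before SLOT48 starts 6:50pm → clear.
SLOT46: starts 8:00pm at or after SLOT48 ends 7:40pm → clear.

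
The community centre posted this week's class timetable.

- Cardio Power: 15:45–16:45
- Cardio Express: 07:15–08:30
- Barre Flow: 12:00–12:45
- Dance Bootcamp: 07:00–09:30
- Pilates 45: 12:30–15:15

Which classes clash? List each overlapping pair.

Barre Flow & Pilates 45, Cardio Express & Dance Bootcamp

Two intervals overlap when each starts before the other ends.
Sorted by start: Dance Bootcamp, Cardio Express, Barre Flow, Pilates 45, Cardio Power.
Cardio Express starts before Dance Bootcamp ends → Dance Bootcamp and Cardio Express overlap.
Barre Flow starts after Dance Bootcamp ends, so Dance Bootcamp has no further overlaps.
Barre Flow starts after Cardio Express ends, so Cardio Express has no further overlaps.
Pilates 45 starts before Barre Flow ends → Barre Flow and Pilates 45 overlap.
Cardio Power starts after Barre Flow ends.
Cardio Power starts after Pilates 45 ends.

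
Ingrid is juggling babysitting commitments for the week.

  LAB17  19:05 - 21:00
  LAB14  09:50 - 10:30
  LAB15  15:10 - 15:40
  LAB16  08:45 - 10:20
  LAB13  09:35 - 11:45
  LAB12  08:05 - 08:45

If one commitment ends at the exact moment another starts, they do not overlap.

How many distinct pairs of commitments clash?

3

Two intervals overlap when each starts before the other ends.
Sorted by start: LAB12, LAB16, LAB13, LAB14, LAB15, LAB17.
LAB16 starts exactly when LAB12 ends (back-to-back, no overlap) — done with LAB12.
LAB13 starts before LAB16 ends → LAB16 and LAB13 overlap.
LAB14 starts before LAB16 ends → LAB16 and LAB14 overlap.
LAB15 starts after LAB16 ends — done with LAB16.
LAB14 starts before LAB13 ends → LAB13 and LAB14 overlap.
LAB15 starts after LAB13 ends — done with LAB13.
LAB15 starts after LAB14 ends — done with LAB14.
LAB17 starts after LAB15 ends.
Overlapping pairs: LAB13 & LAB14, LAB13 & LAB16, LAB14 & LAB16 — 3 in total.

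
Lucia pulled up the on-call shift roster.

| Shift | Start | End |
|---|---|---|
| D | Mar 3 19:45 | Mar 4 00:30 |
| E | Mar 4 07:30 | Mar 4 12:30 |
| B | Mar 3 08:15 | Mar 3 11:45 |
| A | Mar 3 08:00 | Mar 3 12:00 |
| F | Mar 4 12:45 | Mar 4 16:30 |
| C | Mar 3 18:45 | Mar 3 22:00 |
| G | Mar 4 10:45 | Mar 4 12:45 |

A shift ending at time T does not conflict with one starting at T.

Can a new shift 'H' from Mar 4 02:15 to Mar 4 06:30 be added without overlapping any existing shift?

Yes — the slot is free

A: ends Mar 3 12:00 at or before H starts Mar 4 02:15 → clear.
B: ends Mar 3 11:45 at or before H starts Mar 4 02:15 → clear.
C: ends Mar 3 22:00 at or before H starts Mar 4 02:15 → clear.
D: ends Mar 4 00:30 at or before H starts Mar 4 02:15 → clear.
E: starts Mar 4 07:30 at or after H ends Mar 4 06:30 → clear.
G: starts Mar 4 10:45 at or after H ends Mar 4 06:30 → clear.
F: starts Mar 4 12:45 at or after H ends Mar 4 06:30 → clear.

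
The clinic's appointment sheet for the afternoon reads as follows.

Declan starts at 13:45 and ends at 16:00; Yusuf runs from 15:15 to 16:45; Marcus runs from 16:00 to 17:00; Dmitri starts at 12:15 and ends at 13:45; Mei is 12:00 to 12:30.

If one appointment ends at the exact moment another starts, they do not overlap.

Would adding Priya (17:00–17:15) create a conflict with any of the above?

Mei: ends 12:30 at or before Priya starts 17:00 → clear.
Dmitri: ends 13:45 at or before Priya starts 17:00 → clear.
Declan: ends 16:00 at or before Priya starts 17:00 → clear.
Yusuf: ends 16:45 at or before Priya starts 17:00 → clear.
Marcus: ends 17:00 at or before Priya starts 17:00 → clear.

No — it doesn't clash with anything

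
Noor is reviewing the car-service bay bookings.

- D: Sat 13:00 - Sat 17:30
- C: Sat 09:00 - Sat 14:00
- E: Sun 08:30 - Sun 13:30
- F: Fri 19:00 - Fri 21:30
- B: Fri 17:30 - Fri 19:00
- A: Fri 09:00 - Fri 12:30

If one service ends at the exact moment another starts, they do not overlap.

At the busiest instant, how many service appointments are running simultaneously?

2

Sort all start/end points and keep a running count:
Fri 09:00 start A → 1
Fri 12:30 end A → 0
Fri 17:30 start B → 1
Fri 19:00 end B → 0
Fri 19:00 start F → 1
Fri 21:30 end F → 0
Sat 09:00 start C → 1
Sat 13:00 start D → 2
Sat 14:00 end C → 1
Sat 17:30 end D → 0
Sun 08:30 start E → 1
Sun 13:30 end E → 0
Peak is 2, at Sat 13:00 (C, D).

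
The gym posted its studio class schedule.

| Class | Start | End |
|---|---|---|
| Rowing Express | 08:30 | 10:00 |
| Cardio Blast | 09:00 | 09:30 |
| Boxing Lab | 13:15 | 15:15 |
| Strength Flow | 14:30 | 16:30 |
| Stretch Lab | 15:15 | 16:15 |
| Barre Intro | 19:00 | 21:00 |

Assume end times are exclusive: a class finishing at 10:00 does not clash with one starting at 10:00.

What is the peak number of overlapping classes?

2

Sort all start/end points and keep a running count:
08:30 start Rowing Express → 1
09:00 start Cardio Blast → 2
09:30 end Cardio Blast → 1
10:00 end Rowing Express → 0
13:15 start Boxing Lab → 1
14:30 start Strength Flow → 2
15:15 end Boxing Lab → 1
15:15 start Stretch Lab → 2
16:15 end Stretch Lab → 1
16:30 end Strength Flow → 0
19:00 start Barre Intro → 1
21:00 end Barre Intro → 0
Peak is 2, at 09:00 (Cardio Blast, Rowing Express).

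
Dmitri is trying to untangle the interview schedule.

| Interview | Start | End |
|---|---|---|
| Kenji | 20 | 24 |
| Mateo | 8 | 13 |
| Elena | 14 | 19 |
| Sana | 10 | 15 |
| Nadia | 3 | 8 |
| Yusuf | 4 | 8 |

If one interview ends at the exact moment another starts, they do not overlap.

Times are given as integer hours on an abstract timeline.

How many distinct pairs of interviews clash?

Sorted by start: Nadia, Yusuf, Mateo, Sana, Elena, Kenji.
Yusuf starts before Nadia ends → Nadia and Yusuf overlap.
Mateo starts exactly when Nadia ends (back-to-back, no overlap), so Nadia has no further overlaps.
Mateo starts exactly when Yusuf ends (back-to-back, no overlap), so Yusuf has no further overlaps.
Sana starts before Mateo ends → Mateo and Sana overlap.
Elena starts after Mateo ends, so Mateo has no further overlaps.
Elena starts before Sana ends → Sana and Elena overlap.
Kenji starts after Sana ends.
Kenji starts after Elena ends.
Overlapping pairs: Elena & Sana, Mateo & Sana, Nadia & Yusuf — 3 in total.

3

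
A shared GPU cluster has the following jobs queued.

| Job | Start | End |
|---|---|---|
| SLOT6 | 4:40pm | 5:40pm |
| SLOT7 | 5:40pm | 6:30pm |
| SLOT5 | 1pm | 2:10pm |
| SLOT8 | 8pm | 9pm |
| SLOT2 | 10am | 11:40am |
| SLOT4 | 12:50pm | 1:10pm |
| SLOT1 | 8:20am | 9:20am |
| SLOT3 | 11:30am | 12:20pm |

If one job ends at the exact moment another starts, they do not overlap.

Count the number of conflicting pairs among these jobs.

2

Sorted by start: SLOT1, SLOT2, SLOT3, SLOT4, SLOT5, SLOT6, SLOT7, SLOT8.
SLOT2 starts after SLOT1 ends, so SLOT1 has no further overlaps.
SLOT3 starts before SLOT2 ends → SLOT2 and SLOT3 overlap.
SLOT4 starts after SLOT2 ends, so SLOT2 has no further overlaps.
SLOT4 starts after SLOT3 ends, so SLOT3 has no further overlaps.
SLOT5 starts before SLOT4 ends → SLOT4 and SLOT5 overlap.
SLOT6 starts after SLOT4 ends, so SLOT4 has no further overlaps.
SLOT6 starts after SLOT5 ends, so SLOT5 has no further overlaps.
SLOT7 starts exactly when SLOT6 ends (back-to-back, no overlap), so SLOT6 has no further overlaps.
SLOT8 starts after SLOT7 ends.
Overlapping pairs: SLOT2 & SLOT3, SLOT4 & SLOT5 — 2 in total.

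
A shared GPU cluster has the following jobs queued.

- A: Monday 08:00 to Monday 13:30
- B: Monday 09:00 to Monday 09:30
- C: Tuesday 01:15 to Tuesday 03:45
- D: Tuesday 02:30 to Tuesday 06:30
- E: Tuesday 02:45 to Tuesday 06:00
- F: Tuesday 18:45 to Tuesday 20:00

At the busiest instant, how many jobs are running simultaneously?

Walk through starts and ends in time order (an end at T is processed before a start at T):
Monday 08:00 start A → 1
Monday 09:00 start B → 2
Monday 09:30 end B → 1
Monday 13:30 end A → 0
Tuesday 01:15 start C → 1
Tuesday 02:30 start D → 2
Tuesday 02:45 start E → 3
Tuesday 03:45 end C → 2
Tuesday 06:00 end E → 1
Tuesday 06:30 end D → 0
Tuesday 18:45 start F → 1
Tuesday 20:00 end F → 0
Peak is 3, at Tuesday 02:45 (C, D, E).

3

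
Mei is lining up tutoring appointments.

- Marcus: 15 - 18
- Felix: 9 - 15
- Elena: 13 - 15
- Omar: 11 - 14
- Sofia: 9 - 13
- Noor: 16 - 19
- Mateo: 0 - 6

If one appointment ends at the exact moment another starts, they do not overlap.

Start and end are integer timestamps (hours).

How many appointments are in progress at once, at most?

3

Sort all start/end points and keep a running count:
0 start Mateo → 1
6 end Mateo → 0
9 start Felix → 1
9 start Sofia → 2
11 start Omar → 3
13 end Sofia → 2
13 start Elena → 3
14 end Omar → 2
15 end Elena → 1
15 end Felix → 0
15 start Marcus → 1
16 start Noor → 2
18 end Marcus → 1
19 end Noor → 0
Peak is 3, at 11 (Felix, Omar, Sofia).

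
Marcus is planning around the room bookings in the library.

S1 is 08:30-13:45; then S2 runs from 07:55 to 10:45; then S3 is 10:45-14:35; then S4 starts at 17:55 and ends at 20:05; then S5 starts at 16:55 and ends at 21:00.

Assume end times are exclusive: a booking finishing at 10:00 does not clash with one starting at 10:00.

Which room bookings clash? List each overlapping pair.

Check each pair: they overlap iff neither finishes before the other starts.
Sorted by start: S2, S1, S3, S5, S4.
S1 starts before S2 ends → S2 and S1 overlap.
S3 starts exactly when S2 ends (back-to-back, no overlap) — done with S2.
S3 starts before S1 ends → S1 and S3 overlap.
S5 starts after S1 ends — done with S1.
S5 starts after S3 ends — done with S3.
S4 starts before S5 ends → S5 and S4 overlap.

S1 & S2, S1 & S3, S4 & S5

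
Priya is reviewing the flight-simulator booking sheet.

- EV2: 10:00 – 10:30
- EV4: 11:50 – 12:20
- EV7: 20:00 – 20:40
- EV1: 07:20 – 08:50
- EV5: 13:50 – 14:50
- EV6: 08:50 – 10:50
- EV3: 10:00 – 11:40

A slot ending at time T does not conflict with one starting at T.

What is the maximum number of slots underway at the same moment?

Walk through starts and ends in time order (an end at T is processed before a start at T):
07:20 start EV1 → 1
08:50 end EV1 → 0
08:50 start EV6 → 1
10:00 start EV2 → 2
10:00 start EV3 → 3
10:30 end EV2 → 2
10:50 end EV6 → 1
11:40 end EV3 → 0
11:50 start EV4 → 1
12:20 end EV4 → 0
13:50 start EV5 → 1
14:50 end EV5 → 0
20:00 start EV7 → 1
20:40 end EV7 → 0
Peak is 3, at 10:00 (EV2, EV3, EV6).

3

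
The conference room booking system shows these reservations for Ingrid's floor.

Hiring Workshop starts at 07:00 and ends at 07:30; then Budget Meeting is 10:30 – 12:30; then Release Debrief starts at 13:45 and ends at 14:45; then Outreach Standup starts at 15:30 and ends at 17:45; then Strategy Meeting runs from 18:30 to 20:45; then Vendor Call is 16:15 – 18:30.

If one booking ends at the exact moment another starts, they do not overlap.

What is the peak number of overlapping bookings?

Sort all start/end points and keep a running count:
07:00 start Hiring Workshop → 1
07:30 end Hiring Workshop → 0
10:30 start Budget Meeting → 1
12:30 end Budget Meeting → 0
13:45 start Release Debrief → 1
14:45 end Release Debrief → 0
15:30 start Outreach Standup → 1
16:15 start Vendor Call → 2
17:45 end Outreach Standup → 1
18:30 end Vendor Call → 0
18:30 start Strategy Meeting → 1
20:45 end Strategy Meeting → 0
Peak is 2, at 16:15 (Outreach Standup, Vendor Call).

2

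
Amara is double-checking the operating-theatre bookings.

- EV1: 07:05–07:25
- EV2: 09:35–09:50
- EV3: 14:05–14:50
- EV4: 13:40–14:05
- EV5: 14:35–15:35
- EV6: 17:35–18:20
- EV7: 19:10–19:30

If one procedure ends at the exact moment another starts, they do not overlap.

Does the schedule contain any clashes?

Check each pair: they overlap iff neither finishes before the other starts.
Sorted by start: EV1, EV2, EV4, EV3, EV5, EV6, EV7.
EV2 starts after EV1 ends, so EV1 has no further overlaps.
EV4 starts after EV2 ends, so EV2 has no further overlaps.
EV3 starts exactly when EV4 ends (back-to-back, no overlap), so EV4 has no further overlaps.
EV5 starts before EV3 ends → EV3 and EV5 overlap.
That's a conflict, so the schedule is not conflict-free.

Yes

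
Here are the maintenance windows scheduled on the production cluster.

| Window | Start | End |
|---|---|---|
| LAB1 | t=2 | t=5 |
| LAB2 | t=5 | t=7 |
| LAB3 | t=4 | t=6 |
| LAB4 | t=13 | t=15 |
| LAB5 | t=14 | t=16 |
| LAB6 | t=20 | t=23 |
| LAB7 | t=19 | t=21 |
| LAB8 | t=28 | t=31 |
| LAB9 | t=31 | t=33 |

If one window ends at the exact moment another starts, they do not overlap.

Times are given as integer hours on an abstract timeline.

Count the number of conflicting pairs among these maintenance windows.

Sorted by start: LAB1, LAB3, LAB2, LAB4, LAB5, LAB7, LAB6, LAB8, LAB9.
LAB3 starts before LAB1 ends → LAB1 and LAB3 overlap.
LAB2 starts exactly when LAB1 ends (back-to-back, no overlap), so nothing later overlaps LAB1 either.
LAB2 starts before LAB3 ends → LAB3 and LAB2 overlap.
LAB4 starts after LAB3 ends, so nothing later overlaps LAB3 either.
LAB4 starts after LAB2 ends, so nothing later overlaps LAB2 either.
LAB5 starts before LAB4 ends → LAB4 and LAB5 overlap.
LAB7 starts after LAB4 ends, so nothing later overlaps LAB4 either.
LAB7 starts after LAB5 ends, so nothing later overlaps LAB5 either.
LAB6 starts before LAB7 ends → LAB7 and LAB6 overlap.
LAB8 starts after LAB7 ends, so nothing later overlaps LAB7 either.
LAB8 starts after LAB6 ends, so nothing later overlaps LAB6 either.
LAB9 starts exactly when LAB8 ends (back-to-back, no overlap).
Overlapping pairs: LAB1 & LAB3, LAB2 & LAB3, LAB4 & LAB5, LAB6 & LAB7 — 4 in total.

4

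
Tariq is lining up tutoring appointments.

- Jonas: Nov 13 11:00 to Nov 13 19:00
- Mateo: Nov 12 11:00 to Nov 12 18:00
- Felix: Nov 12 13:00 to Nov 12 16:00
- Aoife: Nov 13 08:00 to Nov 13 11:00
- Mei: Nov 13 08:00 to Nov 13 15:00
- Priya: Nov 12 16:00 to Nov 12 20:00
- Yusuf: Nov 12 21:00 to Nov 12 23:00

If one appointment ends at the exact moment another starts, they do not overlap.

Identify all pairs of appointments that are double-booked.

Sorted by start: Mateo, Felix, Priya, Yusuf, Aoife, Mei, Jonas.
Felix starts before Mateo ends → Mateo and Felix overlap.
Priya starts before Mateo ends → Mateo and Priya overlap.
Yusuf starts after Mateo ends, so nothing later overlaps Mateo either.
Priya starts exactly when Felix ends (back-to-back, no overlap), so nothing later overlaps Felix either.
Yusuf starts after Priya ends, so nothing later overlaps Priya either.
Aoife starts after Yusuf ends, so nothing later overlaps Yusuf either.
Mei starts before Aoife ends → Aoife and Mei overlap.
Jonas starts exactly when Aoife ends (back-to-back, no overlap).
Jonas starts before Mei ends → Mei and Jonas overlap.

Aoife & Mei, Felix & Mateo, Jonas & Mei, Mateo & Priya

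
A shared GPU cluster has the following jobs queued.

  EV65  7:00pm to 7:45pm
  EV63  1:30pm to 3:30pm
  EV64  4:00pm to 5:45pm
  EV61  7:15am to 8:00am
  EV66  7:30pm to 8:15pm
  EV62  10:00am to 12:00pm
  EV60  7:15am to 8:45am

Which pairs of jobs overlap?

Two intervals overlap when each starts before the other ends.
Sorted by start: EV60, EV61, EV62, EV63, EV64, EV65, EV66.
EV61 starts before EV60 ends → EV60 and EV61 overlap.
EV62 starts after EV60 ends — done with EV60.
EV62 starts after EV61 ends — done with EV61.
EV63 starts after EV62 ends — done with EV62.
EV64 starts after EV63 ends — done with EV63.
EV65 starts after EV64 ends — done with EV64.
EV66 starts before EV65 ends → EV65 and EV66 overlap.

EV60 & EV61, EV65 & EV66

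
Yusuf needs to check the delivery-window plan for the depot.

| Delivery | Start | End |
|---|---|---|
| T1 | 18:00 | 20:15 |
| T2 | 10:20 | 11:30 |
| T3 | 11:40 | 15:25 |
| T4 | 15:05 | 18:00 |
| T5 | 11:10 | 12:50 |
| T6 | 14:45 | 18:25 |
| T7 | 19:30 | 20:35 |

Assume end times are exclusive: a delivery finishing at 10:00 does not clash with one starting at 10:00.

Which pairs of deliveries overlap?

T1 & T6, T1 & T7, T2 & T5, T3 & T4, T3 & T5, T3 & T6, T4 & T6

Sorted by start: T2, T5, T3, T6, T4, T1, T7.
T5 starts before T2 ends → T2 and T5 overlap.
T3 starts after T2 ends; T2 is clear from here.
T3 starts before T5 ends → T5 and T3 overlap.
T6 starts after T5 ends; T5 is clear from here.
T6 starts before T3 ends → T3 and T6 overlap.
T4 starts before T3 ends → T3 and T4 overlap.
T1 starts after T3 ends; T3 is clear from here.
T4 starts before T6 ends → T6 and T4 overlap.
T1 starts before T6 ends → T6 and T1 overlap.
T7 starts after T6 ends.
T1 starts exactly when T4 ends (back-to-back, no overlap); T4 is clear from here.
T7 starts before T1 ends → T1 and T7 overlap.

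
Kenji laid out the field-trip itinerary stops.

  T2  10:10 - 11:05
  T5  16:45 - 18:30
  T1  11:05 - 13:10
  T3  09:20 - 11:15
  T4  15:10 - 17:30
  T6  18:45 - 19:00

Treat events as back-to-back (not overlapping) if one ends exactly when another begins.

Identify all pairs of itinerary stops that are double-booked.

T1 & T3, T2 & T3, T4 & T5

Check each pair: they overlap iff neither finishes before the other starts.
Sorted by start: T3, T2, T1, T4, T5, T6.
T2 starts before T3 ends → T3 and T2 overlap.
T1 starts before T3 ends → T3 and T1 overlap.
T4 starts after T3 ends, so T3 has no further overlaps.
T1 starts exactly when T2 ends (back-to-back, no overlap), so T2 has no further overlaps.
T4 starts after T1 ends, so T1 has no further overlaps.
T5 starts before T4 ends → T4 and T5 overlap.
T6 starts after T4 ends.
T6 starts after T5 ends.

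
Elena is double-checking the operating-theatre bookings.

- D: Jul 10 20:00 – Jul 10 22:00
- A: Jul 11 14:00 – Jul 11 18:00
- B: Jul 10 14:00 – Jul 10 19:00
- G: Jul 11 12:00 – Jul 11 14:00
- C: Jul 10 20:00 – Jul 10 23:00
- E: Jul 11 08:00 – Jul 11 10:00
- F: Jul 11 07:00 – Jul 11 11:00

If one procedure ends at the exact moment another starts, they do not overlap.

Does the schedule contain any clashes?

Yes

Sorted by start: B, C, D, F, E, G, A.
C starts after B ends — done with B.
D starts before C ends → C and D overlap.
That's a conflict, so the schedule is not conflict-free.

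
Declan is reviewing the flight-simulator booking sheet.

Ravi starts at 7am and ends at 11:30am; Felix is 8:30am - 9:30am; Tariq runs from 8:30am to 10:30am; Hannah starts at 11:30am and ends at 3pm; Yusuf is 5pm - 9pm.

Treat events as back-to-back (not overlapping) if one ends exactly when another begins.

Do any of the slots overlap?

Sorted by start: Ravi, Felix, Tariq, Hannah, Yusuf.
Felix starts before Ravi ends → Ravi and Felix overlap.
That's a conflict, so the schedule is not conflict-free.

Yes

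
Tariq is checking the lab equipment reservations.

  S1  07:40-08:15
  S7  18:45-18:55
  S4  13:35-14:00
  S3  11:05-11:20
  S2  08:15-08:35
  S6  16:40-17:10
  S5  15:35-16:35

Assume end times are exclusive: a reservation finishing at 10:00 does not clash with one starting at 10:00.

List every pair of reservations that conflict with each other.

Sorted by start: S1, S2, S3, S4, S5, S6, S7.
S2 starts exactly when S1 ends (back-to-back, no overlap), so nothing later overlaps S1 either.
S3 starts after S2 ends, so nothing later overlaps S2 either.
S4 starts after S3 ends, so nothing later overlaps S3 either.
S5 starts after S4 ends, so nothing later overlaps S4 either.
S6 starts after S5 ends, so nothing later overlaps S5 either.
S7 starts after S6 ends.

no conflicts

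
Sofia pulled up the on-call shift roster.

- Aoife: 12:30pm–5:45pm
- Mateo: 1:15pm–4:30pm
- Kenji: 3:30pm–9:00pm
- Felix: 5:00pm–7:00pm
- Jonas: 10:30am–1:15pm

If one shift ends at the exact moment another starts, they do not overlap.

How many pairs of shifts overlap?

Sorted by start: Jonas, Aoife, Mateo, Kenji, Felix.
Aoife starts before Jonas ends → Jonas and Aoife overlap.
Mateo starts exactly when Jonas ends (back-to-back, no overlap) — done with Jonas.
Mateo starts before Aoife ends → Aoife and Mateo overlap.
Kenji starts before Aoife ends → Aoife and Kenji overlap.
Felix starts before Aoife ends → Aoife and Felix overlap.
Kenji starts before Mateo ends → Mateo and Kenji overlap.
Felix starts after Mateo ends.
Felix starts before Kenji ends → Kenji and Felix overlap.
Overlapping pairs: Aoife & Felix, Aoife & Jonas, Aoife & Kenji, Aoife & Mateo, Felix & Kenji, Kenji & Mateo — 6 in total.

6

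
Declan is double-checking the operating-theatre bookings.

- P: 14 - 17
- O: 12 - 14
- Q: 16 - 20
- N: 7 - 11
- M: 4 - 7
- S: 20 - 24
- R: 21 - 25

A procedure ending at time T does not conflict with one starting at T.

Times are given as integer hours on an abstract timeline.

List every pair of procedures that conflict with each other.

Sorted by start: M, N, O, P, Q, S, R.
N starts exactly when M ends (back-to-back, no overlap); M is clear from here.
O starts after N ends; N is clear from here.
P starts exactly when O ends (back-to-back, no overlap); O is clear from here.
Q starts before P ends → P and Q overlap.
S starts after P ends; P is clear from here.
S starts exactly when Q ends (back-to-back, no overlap); Q is clear from here.
R starts before S ends → S and R overlap.

P & Q, R & S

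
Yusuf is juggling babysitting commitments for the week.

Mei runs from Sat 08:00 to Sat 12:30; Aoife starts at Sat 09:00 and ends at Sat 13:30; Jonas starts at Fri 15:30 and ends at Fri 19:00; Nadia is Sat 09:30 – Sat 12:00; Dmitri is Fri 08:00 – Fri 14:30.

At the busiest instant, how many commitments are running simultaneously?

Sort all start/end points and keep a running count:
Fri 08:00 start Dmitri → 1
Fri 14:30 end Dmitri → 0
Fri 15:30 start Jonas → 1
Fri 19:00 end Jonas → 0
Sat 08:00 start Mei → 1
Sat 09:00 start Aoife → 2
Sat 09:30 start Nadia → 3
Sat 12:00 end Nadia → 2
Sat 12:30 end Mei → 1
Sat 13:30 end Aoife → 0
Peak is 3, at Sat 09:30 (Aoife, Mei, Nadia).

3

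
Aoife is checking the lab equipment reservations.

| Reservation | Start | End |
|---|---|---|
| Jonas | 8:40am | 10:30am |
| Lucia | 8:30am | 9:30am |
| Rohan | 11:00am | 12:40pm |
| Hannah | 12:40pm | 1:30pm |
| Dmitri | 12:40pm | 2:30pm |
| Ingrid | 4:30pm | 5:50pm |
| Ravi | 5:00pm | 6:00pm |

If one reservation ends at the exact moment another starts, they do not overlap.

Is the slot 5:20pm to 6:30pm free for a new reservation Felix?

Lucia: ends 9:30am at or before Felix starts 5:20pm → clear.
Jonas: ends 10:30am at or before Felix starts 5:20pm → clear.
Rohan: ends 12:40pm at or before Felix starts 5:20pm → clear.
Hannah: ends 1:30pm at or before Felix starts 5:20pm → clear.
Dmitri: ends 2:30pm at or before Felix starts 5:20pm → clear.
Ingrid: starts 4:30pm before Felix ends 6:30pm, and ends 5:50pm after Felix starts 5:20pm → overlap.
Ravi: starts 5:00pm before Felix ends 6:30pm, and ends 6:00pm after Felix starts 5:20pm → overlap.
Felix overlaps Ingrid, Ravi.

No — it overlaps Ingrid, Ravi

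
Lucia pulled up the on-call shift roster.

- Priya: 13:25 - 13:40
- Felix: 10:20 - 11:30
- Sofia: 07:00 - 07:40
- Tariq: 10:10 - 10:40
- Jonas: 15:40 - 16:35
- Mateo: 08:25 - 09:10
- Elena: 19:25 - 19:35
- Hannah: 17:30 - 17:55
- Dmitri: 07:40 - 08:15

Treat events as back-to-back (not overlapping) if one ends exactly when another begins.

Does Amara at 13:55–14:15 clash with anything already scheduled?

Sofia: ends 07:40 at or before Amara starts 13:55 → clear.
Dmitri: ends 08:15 at or before Amara starts 13:55 → clear.
Mateo: ends 09:10 at or before Amara starts 13:55 → clear.
Tariq: ends 10:40 at or before Amara starts 13:55 → clear.
Felix: ends 11:30 at or before Amara starts 13:55 → clear.
Priya: ends 13:40 at or before Amara starts 13:55 → clear.
Jonas: starts 15:40 at or after Amara ends 14:15 → clear.
Hannah: starts 17:30 at or after Amara ends 14:15 → clear.
Elena: starts 19:25 at or after Amara ends 14:15 → clear.

No — it doesn't clash with anything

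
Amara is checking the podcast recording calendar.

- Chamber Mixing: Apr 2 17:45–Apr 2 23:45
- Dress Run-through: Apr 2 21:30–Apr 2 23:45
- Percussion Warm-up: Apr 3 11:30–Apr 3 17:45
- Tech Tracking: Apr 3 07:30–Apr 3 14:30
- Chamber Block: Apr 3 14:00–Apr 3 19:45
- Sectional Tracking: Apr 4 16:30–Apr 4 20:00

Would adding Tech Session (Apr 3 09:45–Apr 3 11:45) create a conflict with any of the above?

Yes — it overlaps Percussion Warm-up, Tech Tracking

Chamber Mixing: ends Apr 2 23:45 at or before Tech Session starts Apr 3 09:45 → clear.
Dress Run-through: ends Apr 2 23:45 at or before Tech Session starts Apr 3 09:45 → clear.
Tech Tracking: starts Apr 3 07:30 before Tech Session ends Apr 3 11:45, and ends Apr 3 14:30 after Tech Session starts Apr 3 09:45 → overlap.
Percussion Warm-up: starts Apr 3 11:30 before Tech Session ends Apr 3 11:45, and ends Apr 3 17:45 after Tech Session starts Apr 3 09:45 → overlap.
Chamber Block: starts Apr 3 14:00 at or after Tech Session ends Apr 3 11:45 → clear.
Sectional Tracking: starts Apr 4 16:30 at or after Tech Session ends Apr 3 11:45 → clear.
Tech Session overlaps Percussion Warm-up, Tech Tracking.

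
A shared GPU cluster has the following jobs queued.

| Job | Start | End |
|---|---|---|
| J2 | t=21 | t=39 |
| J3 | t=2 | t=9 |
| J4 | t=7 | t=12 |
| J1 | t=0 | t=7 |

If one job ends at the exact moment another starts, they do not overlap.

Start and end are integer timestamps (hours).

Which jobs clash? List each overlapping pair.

Sorted by start: J1, J3, J4, J2.
J3 starts before J1 ends → J1 and J3 overlap.
J4 starts exactly when J1 ends (back-to-back, no overlap), so J1 has no further overlaps.
J4 starts before J3 ends → J3 and J4 overlap.
J2 starts after J3 ends.
J2 starts after J4 ends.

J1 & J3, J3 & J4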